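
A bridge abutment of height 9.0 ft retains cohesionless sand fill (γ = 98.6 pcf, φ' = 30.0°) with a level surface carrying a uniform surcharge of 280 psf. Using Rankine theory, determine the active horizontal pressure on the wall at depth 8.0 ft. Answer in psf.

K_a = (1 − sin φ)/(1 + sin φ) = 0.3333.
σ_v = γz + q = 98.6 × 8.0 + 280 = 1069 psf.
σ_h = K_a σ_v = 0.3333 × 1069 = 356.3 psf.

356 psf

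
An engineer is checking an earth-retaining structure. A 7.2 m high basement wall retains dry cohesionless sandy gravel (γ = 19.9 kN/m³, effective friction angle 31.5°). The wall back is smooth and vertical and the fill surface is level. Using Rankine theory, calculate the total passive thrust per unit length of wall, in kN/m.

K_p = tan²(45° + φ/2) = 3.188.
P_p = ½ K_p γ H² = 0.5 × 3.188 × 19.9 × 7.2² = 1645 kN/m.

1640 kN/m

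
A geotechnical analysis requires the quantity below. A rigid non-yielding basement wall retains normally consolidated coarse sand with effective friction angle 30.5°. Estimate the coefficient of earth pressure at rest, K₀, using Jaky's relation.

0.492

K₀ = 1 − sin φ' = 1 − sin 30.5° = 0.4925.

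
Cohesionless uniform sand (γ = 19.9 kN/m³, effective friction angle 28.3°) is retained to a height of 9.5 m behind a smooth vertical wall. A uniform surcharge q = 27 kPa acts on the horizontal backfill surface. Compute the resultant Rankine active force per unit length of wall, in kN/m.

K_a = tan²(45° − φ/2) = 0.3568.
Soil triangle: ½ K_a γ H² = 0.5×0.3568×19.9×9.5² = 320.4 kN/m.
Surcharge rectangle: K_a q H = 0.3568×27×9.5 = 91.51 kN/m.
Total = 320.4 + 91.51 = 411.9 kN/m.

412 kN/m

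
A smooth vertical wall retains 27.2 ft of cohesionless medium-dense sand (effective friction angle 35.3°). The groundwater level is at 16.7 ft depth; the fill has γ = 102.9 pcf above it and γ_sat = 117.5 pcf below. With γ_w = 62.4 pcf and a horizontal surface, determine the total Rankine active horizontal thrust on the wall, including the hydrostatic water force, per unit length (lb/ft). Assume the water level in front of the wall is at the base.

K_a = tan²(45° − φ/2) = 0.2675.
γ' = 117.5 − 62.4 = 55.10 pcf. Depth below WT = 10.5 ft.
σ'_h at WT = K_a γ d_w = 459.8 psf; at base = 459.8 + K_a γ' × 10.5 = 614.5 psf.
P₁ (0–16.7 ft) = ½×459.8×16.7 = 3839. P₂ (16.7–27.2 ft) = ½(459.8+614.5)×10.5 = 5640.
P_w = ½ γ_w h₂² = 0.5×62.4×10.5² = 3440. Total = 3839+5640+3440 = 12920 lb/ft.

12900 lb/ft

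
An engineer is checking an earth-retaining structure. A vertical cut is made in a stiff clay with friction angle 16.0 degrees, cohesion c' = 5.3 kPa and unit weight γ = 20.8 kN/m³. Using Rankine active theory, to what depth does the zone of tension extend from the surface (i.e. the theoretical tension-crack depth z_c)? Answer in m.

0.676 m

K_a = tan²(45° − 16.0°/2) = 0.5678; √K_a = 0.7536.
The active pressure is zero where K_a γ z = 2c√K_a, so z_c = 2c/(γ√K_a) = 2×5.3/(20.8×0.7536) = 0.6763 m.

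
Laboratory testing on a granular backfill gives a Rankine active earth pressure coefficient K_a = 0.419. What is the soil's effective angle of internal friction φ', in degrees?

24.2°

K_a = tan²(45° − φ/2) ⇒ 45° − φ/2 = arctan(√0.419) = 32.92°.
φ = 2(45° − 32.92°) = 24.17°.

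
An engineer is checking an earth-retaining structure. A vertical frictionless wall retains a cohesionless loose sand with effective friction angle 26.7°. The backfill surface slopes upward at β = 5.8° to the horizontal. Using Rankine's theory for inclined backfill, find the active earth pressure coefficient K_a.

K_a = cos β · (cos β − √(cos²β − cos²φ)) / (cos β + √(cos²β − cos²φ)).
cos β = 0.9949, cos φ = 0.8934, √(cos²β − cos²φ) = 0.4378.
K_a = 0.9949 × (0.9949 − 0.4378)/(0.9949 + 0.4378) = 0.3868.

0.387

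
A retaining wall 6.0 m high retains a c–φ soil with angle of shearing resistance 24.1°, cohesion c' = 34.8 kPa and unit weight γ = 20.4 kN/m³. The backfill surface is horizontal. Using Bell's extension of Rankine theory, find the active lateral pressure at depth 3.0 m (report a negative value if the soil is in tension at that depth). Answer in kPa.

-19.4 kPa

K_a = (1 − sin φ)/(1 + sin φ) = 0.4201.
σ_a = K_a γ z − 2c√K_a = 0.4201×20.4×3.0 − 2×34.8×0.6482 = -19.40 kPa.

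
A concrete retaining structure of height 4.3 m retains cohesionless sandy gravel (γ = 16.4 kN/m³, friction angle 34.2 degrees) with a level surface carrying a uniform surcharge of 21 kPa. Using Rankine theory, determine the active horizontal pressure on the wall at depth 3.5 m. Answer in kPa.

K_a = (1 − sin φ)/(1 + sin φ) = 0.2803.
σ_v = γz + q = 16.4 × 3.5 + 21 = 78.40 kPa.
σ_h = K_a σ_v = 0.2803 × 78.40 = 21.98 kPa.

22.0 kPa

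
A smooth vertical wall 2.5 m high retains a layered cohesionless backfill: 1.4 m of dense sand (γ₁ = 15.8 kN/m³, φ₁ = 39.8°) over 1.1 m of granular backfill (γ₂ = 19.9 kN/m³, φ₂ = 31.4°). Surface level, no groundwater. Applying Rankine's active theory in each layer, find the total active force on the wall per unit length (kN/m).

14.9 kN/m

K_a1 = tan²(45°−39.8°/2) = 0.2194; K_a2 = tan²(45°−31.4°/2) = 0.3149.
Layer 1: σ at base = K_a1 γ₁ h₁ = 4.854 kPa; P₁ = ½×4.854×1.4 = 3.398.
Layer 2: σ_v at top = γ₁h₁ = 22.12; σ_h top = K_a2×22.12 = 6.966; σ_h base = K_a2×(22.12+19.9×1.1) = 13.86.
P₂ = ½(6.966+13.86)×1.1 = 11.45. Total P_a = 3.398+11.45 = 14.85 kN/m.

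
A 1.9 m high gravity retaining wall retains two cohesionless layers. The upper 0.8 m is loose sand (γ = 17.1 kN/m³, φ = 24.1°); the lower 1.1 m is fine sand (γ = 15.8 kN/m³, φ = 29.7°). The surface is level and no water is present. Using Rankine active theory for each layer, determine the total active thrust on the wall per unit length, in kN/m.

10.6 kN/m

K_a1 = tan²(45°−24.1°/2) = 0.4201; K_a2 = tan²(45°−29.7°/2) = 0.3374.
Layer 1: σ at base = K_a1 γ₁ h₁ = 5.747 kPa; P₁ = ½×5.747×0.8 = 2.299.
Layer 2: σ_v at top = γ₁h₁ = 13.68; σ_h top = K_a2×13.68 = 4.615; σ_h base = K_a2×(13.68+15.8×1.1) = 10.48.
P₂ = ½(4.615+10.48)×1.1 = 8.302. Total P_a = 2.299+8.302 = 10.60 kN/m.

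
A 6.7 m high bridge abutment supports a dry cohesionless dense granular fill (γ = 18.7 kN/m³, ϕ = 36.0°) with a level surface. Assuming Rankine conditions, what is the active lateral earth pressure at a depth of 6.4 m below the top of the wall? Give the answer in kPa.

K_a = (1 − sin φ)/(1 + sin φ) = 0.2596.
σ_h = K_a γ z = 0.2596 × 18.7 × 6.4 = 31.07 kPa.

31.1 kPa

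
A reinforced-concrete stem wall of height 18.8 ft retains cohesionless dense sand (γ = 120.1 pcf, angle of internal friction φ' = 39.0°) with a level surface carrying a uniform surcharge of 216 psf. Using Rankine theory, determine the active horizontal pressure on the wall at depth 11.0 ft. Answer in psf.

K_a = (1 − sin φ)/(1 + sin φ) = 0.2275.
σ_v = γz + q = 120.1 × 11.0 + 216 = 1537 psf.
σ_h = K_a σ_v = 0.2275 × 1537 = 349.7 psf.

350 psf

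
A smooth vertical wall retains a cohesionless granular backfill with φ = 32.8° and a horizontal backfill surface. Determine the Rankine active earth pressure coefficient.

K_a = tan²(45° − φ/2) = tan²(28.60°) = 0.2973.

0.297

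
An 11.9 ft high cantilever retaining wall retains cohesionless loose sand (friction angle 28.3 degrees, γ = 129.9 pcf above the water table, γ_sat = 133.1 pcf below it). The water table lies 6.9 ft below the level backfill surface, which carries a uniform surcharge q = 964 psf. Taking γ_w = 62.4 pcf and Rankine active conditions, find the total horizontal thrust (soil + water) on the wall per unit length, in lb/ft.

7890 lb/ft

K_a = tan²(45° − φ/2) = 0.3568.
γ' = 133.1 − 62.4 = 70.70 pcf. h₂ = H − d_w = 5.0 ft.
σ'_h: at surface K_a·q = 343.9; at WT K_a(q+γd_w) = 663.7; at base K_a(q+γd_w+γ'h₂) = 789.8 psf.
P₁ = ½(343.9+663.7)×6.9 = 3476; P₂ = ½(663.7+789.8)×5.0 = 3634; P_w = ½γ_w h₂² = 780.0.
Total = 3476+3634+780.0 = 7890 lb/ft.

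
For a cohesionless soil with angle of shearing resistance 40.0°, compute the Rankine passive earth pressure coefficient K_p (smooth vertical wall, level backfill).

K_p = (1 + sin φ)/(1 − sin φ) = tan²(45° + 40.0°/2) = 4.599.

4.60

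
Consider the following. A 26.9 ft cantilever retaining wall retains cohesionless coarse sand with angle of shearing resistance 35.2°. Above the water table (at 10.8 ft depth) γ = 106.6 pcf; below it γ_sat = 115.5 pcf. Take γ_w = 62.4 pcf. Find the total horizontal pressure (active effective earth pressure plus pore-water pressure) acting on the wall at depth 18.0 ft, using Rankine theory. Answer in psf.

K_a = (1 − sin φ)/(1 + sin φ) = 0.2687.
γ' = 115.5 − 62.4 = 53.10 pcf.
Effective vertical stress at 18.0 ft: σ'_v = 106.6×10.8 + 53.10×7.20 = 1534 psf.
σ'_h = K_a σ'_v = 0.2687 × 1534 = 412.1 psf; u = γ_w × 7.20 = 449.3 psf.
Total σ_h = 412.1 + 449.3 = 861.3 psf.

861 psf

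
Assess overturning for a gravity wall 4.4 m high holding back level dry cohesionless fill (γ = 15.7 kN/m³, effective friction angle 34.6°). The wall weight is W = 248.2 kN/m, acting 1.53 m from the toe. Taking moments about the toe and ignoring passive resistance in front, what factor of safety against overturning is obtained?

6.18

K_a = tan²(45° − 34.6°/2) = 0.2756.
P_a = ½K_aγH² = 0.5×0.2756×15.7×4.4² = 41.89 kN/m, acting at H/3 = 1.467 m above the base.
Overturning moment M_o = P_a × H/3 = 41.89 × 1.467 = 61.44.
Resisting moment M_r = W × 1.53 = 248.2 × 1.53 = 379.7.
FS_overturning = M_r/M_o = 379.7/61.44 = 6.181.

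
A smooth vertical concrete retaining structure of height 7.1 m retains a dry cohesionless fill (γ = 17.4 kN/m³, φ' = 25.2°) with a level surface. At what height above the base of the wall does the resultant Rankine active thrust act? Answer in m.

2.37 m

K_a = 0.4027.
The pressure distribution is triangular, so the resultant acts at H/3 above the base = 7.1/3 = 2.367 m.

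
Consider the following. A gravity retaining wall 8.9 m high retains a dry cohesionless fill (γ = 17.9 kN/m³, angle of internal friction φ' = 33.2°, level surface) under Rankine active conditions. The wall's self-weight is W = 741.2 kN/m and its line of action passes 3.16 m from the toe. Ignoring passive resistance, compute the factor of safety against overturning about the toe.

K_a = tan²(45° − 33.2°/2) = 0.2924.
P_a = ½K_aγH² = 0.5×0.2924×17.9×8.9² = 207.3 kN/m, acting at H/3 = 2.967 m above the base.
Overturning moment M_o = P_a × H/3 = 207.3 × 2.967 = 614.9.
Resisting moment M_r = W × 3.16 = 741.2 × 3.16 = 2342.
FS_overturning = M_r/M_o = 2342/614.9 = 3.809.

3.81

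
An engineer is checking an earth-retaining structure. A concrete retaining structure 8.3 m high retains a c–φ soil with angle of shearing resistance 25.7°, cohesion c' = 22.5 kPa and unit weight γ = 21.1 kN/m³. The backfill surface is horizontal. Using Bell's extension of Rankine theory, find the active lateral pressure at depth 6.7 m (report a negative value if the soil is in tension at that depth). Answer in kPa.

K_a = (1 − sin φ)/(1 + sin φ) = 0.3950.
σ_a = K_a γ z − 2c√K_a = 0.3950×21.1×6.7 − 2×22.5×0.6285 = 27.56 kPa.

27.6 kPa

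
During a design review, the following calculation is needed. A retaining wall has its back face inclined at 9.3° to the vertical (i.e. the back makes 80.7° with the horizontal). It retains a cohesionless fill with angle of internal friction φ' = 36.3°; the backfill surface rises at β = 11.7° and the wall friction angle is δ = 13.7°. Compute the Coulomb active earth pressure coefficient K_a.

K_a = sin²(α+φ) / [sin²α · sin(α−δ) · (1 + √{sin(φ+δ)sin(φ−β) / (sin(α−δ)sin(α+β))})²].
With α = 80.7°, φ = 36.3°, δ = 13.7°, β = 11.7°: K_a = 0.3508.

0.351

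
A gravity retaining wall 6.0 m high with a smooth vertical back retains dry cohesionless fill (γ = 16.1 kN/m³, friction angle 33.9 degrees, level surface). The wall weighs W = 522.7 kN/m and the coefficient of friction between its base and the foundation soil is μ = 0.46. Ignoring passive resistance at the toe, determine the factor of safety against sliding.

2.92

K_a = tan²(45° − 33.9°/2) = 0.2839.
P_a = ½K_aγH² = 0.5×0.2839×16.1×6.0² = 82.28 kN/m, acting at H/3 = 2.000 m above the base.
FS_sliding = μW / P_a = 0.46×522.7 / 82.28 = 2.922.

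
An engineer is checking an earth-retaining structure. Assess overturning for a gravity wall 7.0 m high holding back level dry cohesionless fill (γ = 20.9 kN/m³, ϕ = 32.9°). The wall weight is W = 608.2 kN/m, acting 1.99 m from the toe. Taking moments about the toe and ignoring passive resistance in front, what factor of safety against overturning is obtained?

3.42

K_a = tan²(45° − 32.9°/2) = 0.2960.
P_a = ½K_aγH² = 0.5×0.2960×20.9×7.0² = 151.6 kN/m, acting at H/3 = 2.333 m above the base.
Overturning moment M_o = P_a × H/3 = 151.6 × 2.333 = 353.7.
Resisting moment M_r = W × 1.99 = 608.2 × 1.99 = 1210.
FS_overturning = M_r/M_o = 1210/353.7 = 3.422.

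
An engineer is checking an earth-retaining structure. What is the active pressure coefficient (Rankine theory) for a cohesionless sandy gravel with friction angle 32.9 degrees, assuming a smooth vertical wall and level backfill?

K_a = tan²(45° − φ/2) = tan²(28.55°) = 0.2960.

0.296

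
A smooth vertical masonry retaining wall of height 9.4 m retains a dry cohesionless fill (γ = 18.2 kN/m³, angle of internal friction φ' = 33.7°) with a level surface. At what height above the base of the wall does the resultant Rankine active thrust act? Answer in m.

K_a = 0.2863.
The pressure distribution is triangular, so the resultant acts at H/3 above the base = 9.4/3 = 3.133 m.

3.13 m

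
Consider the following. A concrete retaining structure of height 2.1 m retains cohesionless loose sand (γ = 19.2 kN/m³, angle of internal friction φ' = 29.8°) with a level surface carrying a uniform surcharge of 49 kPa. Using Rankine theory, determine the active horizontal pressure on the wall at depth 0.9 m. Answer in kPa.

22.3 kPa

K_a = (1 − sin φ)/(1 + sin φ) = 0.3360.
σ_v = γz + q = 19.2 × 0.9 + 49 = 66.28 kPa.
σ_h = K_a σ_v = 0.3360 × 66.28 = 22.27 kPa.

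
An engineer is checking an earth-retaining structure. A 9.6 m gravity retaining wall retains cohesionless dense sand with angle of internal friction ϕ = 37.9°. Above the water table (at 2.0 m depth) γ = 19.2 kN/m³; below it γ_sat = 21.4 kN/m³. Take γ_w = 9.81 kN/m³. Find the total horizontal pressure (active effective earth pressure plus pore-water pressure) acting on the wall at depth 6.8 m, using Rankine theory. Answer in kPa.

K_a = (1 − sin φ)/(1 + sin φ) = 0.2389.
γ' = 21.4 − 9.81 = 11.59 kN/m³.
Effective vertical stress at 6.8 m: σ'_v = 19.2×2.0 + 11.59×4.80 = 94.03 kPa.
σ'_h = K_a σ'_v = 0.2389 × 94.03 = 22.47 kPa; u = γ_w × 4.80 = 47.09 kPa.
Total σ_h = 22.47 + 47.09 = 69.56 kPa.

69.6 kPa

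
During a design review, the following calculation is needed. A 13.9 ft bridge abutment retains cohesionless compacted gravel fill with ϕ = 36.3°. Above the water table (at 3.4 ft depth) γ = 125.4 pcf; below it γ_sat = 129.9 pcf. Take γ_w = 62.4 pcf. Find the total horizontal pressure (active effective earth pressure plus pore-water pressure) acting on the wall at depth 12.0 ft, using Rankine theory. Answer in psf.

K_a = (1 − sin φ)/(1 + sin φ) = 0.2563.
γ' = 129.9 − 62.4 = 67.50 pcf.
Effective vertical stress at 12.0 ft: σ'_v = 125.4×3.4 + 67.50×8.60 = 1007 psf.
σ'_h = K_a σ'_v = 0.2563 × 1007 = 258.0 psf; u = γ_w × 8.60 = 536.6 psf.
Total σ_h = 258.0 + 536.6 = 794.7 psf.

795 psf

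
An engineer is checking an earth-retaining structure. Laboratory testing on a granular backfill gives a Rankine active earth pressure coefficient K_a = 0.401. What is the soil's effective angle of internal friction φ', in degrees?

25.3°

K_a = tan²(45° − φ/2) ⇒ 45° − φ/2 = arctan(√0.401) = 32.34°.
φ = 2(45° − 32.34°) = 25.31°.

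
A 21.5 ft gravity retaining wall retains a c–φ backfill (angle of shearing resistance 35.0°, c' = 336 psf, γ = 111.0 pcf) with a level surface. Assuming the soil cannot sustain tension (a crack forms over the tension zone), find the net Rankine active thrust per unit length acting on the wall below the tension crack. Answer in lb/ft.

1470 lb/ft

K_a = 0.2710; √K_a = 0.5206.
Tension-crack depth z_c = 2c/(γ√K_a) = 2×336/(111.0×0.5206) = 11.63 ft.
σ_a at base = K_a γ H − 2c√K_a = 0.2710×111.0×21.5 − 2×336×0.5206 = 296.9 psf.
P_a = ½ × 296.9 × (H − z_c) = 0.5×296.9×9.870 = 1465 lb/ft.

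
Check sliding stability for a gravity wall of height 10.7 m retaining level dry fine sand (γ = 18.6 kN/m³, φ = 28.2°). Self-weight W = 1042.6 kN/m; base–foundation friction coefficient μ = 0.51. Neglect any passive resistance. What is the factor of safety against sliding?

K_a = tan²(45° − 28.2°/2) = 0.3582.
P_a = ½K_aγH² = 0.5×0.3582×18.6×10.7² = 381.4 kN/m, acting at H/3 = 3.567 m above the base.
FS_sliding = μW / P_a = 0.51×1042.6 / 381.4 = 1.394.

1.39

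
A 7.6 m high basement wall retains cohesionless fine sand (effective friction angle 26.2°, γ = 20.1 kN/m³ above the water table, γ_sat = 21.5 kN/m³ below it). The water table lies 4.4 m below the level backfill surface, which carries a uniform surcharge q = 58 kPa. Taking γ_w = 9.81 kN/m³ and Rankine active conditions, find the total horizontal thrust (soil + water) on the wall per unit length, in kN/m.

K_a = tan²(45° − φ/2) = 0.3874.
γ' = 21.5 − 9.81 = 11.69 kN/m³. h₂ = H − d_w = 3.2 m.
σ'_h: at surface K_a·q = 22.47; at WT K_a(q+γd_w) = 56.74; at base K_a(q+γd_w+γ'h₂) = 71.23 kPa.
P₁ = ½(22.47+56.74)×4.4 = 174.3; P₂ = ½(56.74+71.23)×3.2 = 204.7; P_w = ½γ_w h₂² = 50.23.
Total = 174.3+204.7+50.23 = 429.2 kN/m.

429 kN/m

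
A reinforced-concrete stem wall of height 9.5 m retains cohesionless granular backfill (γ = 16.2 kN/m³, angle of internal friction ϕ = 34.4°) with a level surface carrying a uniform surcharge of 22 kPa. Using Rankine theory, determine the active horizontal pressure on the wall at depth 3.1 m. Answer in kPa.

20.1 kPa

K_a = (1 − sin φ)/(1 + sin φ) = 0.2780.
σ_v = γz + q = 16.2 × 3.1 + 22 = 72.22 kPa.
σ_h = K_a σ_v = 0.2780 × 72.22 = 20.08 kPa.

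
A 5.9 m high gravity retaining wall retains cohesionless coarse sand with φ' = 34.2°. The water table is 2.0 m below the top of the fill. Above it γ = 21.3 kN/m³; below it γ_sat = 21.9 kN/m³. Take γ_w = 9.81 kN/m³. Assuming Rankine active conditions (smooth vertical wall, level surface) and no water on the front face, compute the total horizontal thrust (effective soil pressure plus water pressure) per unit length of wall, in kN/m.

159 kN/m

K_a = tan²(45° − φ/2) = 0.2803.
γ' = 21.9 − 9.81 = 12.09 kN/m³. Depth below WT = 3.9 m.
σ'_h at WT = K_a γ d_w = 11.94 kPa; at base = 11.94 + K_a γ' × 3.9 = 25.16 kPa.
P₁ (0–2.0 m) = ½×11.94×2.0 = 11.94. P₂ (2.0–5.9 m) = ½(11.94+25.16)×3.9 = 72.35.
P_w = ½ γ_w h₂² = 0.5×9.81×3.9² = 74.61. Total = 11.94+72.35+74.61 = 158.9 kN/m.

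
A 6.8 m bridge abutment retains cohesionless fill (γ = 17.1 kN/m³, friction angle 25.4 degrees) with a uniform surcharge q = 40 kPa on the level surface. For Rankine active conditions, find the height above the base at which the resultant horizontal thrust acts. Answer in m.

2.73 m

K_a = 0.3996.
Triangular part P₁ = ½K_aγH² = 158.0 at H/3 = 2.267 m; rectangular part P₂ = K_a q H = 108.7 at H/2 = 3.400 m.
ȳ = (P₁·2.267 + P₂·3.400)/(P₁+P₂) = 2.729 m.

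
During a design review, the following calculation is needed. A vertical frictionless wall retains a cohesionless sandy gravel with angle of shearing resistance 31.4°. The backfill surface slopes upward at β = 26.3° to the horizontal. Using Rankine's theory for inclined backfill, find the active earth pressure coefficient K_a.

K_a = cos β · (cos β − √(cos²β − cos²φ)) / (cos β + √(cos²β − cos²φ)).
cos β = 0.8965, cos φ = 0.8536, √(cos²β − cos²φ) = 0.2741.
K_a = 0.8965 × (0.8965 − 0.2741)/(0.8965 + 0.2741) = 0.4766.

0.477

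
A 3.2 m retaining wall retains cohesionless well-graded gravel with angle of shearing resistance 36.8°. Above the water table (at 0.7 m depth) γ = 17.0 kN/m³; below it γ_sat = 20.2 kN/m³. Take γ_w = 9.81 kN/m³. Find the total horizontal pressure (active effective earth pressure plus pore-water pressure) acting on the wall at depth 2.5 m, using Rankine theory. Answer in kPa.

K_a = (1 − sin φ)/(1 + sin φ) = 0.2508.
γ' = 20.2 − 9.81 = 10.39 kN/m³.
Effective vertical stress at 2.5 m: σ'_v = 17.0×0.7 + 10.39×1.80 = 30.60 kPa.
σ'_h = K_a σ'_v = 0.2508 × 30.60 = 7.674 kPa; u = γ_w × 1.80 = 17.66 kPa.
Total σ_h = 7.674 + 17.66 = 25.33 kPa.

25.3 kPa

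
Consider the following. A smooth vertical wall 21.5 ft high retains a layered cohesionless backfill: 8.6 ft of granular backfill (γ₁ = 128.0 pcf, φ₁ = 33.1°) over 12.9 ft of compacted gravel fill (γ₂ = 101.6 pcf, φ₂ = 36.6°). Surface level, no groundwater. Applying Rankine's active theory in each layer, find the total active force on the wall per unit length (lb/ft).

K_a1 = tan²(45°−33.1°/2) = 0.2936; K_a2 = tan²(45°−36.6°/2) = 0.2530.
Layer 1: σ at base = K_a1 γ₁ h₁ = 323.2 psf; P₁ = ½×323.2×8.6 = 1390.
Layer 2: σ_v at top = γ₁h₁ = 1101; σ_h top = K_a2×1101 = 278.5; σ_h base = K_a2×(1101+101.6×12.9) = 610.0.
P₂ = ½(278.5+610.0)×12.9 = 5730. Total P_a = 1390+5730 = 7120 lb/ft.

7120 lb/ft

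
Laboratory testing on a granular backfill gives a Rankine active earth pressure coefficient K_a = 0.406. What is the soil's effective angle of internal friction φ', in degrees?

K_a = tan²(45° − φ/2) ⇒ 45° − φ/2 = arctan(√0.406) = 32.50°.
φ = 2(45° − 32.50°) = 24.99°.

25.0°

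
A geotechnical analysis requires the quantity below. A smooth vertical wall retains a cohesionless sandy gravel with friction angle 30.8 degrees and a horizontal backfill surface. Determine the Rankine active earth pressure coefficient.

K_a = tan²(45° − φ/2) = tan²(29.60°) = 0.3227.

0.323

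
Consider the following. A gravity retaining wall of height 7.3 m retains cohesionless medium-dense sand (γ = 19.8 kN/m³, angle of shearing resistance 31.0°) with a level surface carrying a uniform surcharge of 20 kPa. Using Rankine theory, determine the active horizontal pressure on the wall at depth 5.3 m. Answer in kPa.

40.0 kPa

K_a = (1 − sin φ)/(1 + sin φ) = 0.3201.
σ_v = γz + q = 19.8 × 5.3 + 20 = 124.9 kPa.
σ_h = K_a σ_v = 0.3201 × 124.9 = 39.99 kPa.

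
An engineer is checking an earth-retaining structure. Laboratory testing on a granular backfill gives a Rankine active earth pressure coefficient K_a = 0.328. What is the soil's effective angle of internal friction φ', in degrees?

30.4°

K_a = tan²(45° − φ/2) ⇒ 45° − φ/2 = arctan(√0.328) = 29.80°.
φ = 2(45° − 29.80°) = 30.40°.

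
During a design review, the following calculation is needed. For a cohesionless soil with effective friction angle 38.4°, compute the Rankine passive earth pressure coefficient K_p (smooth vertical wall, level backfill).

K_p = (1 + sin φ)/(1 − sin φ) = tan²(45° + 38.4°/2) = 4.279.

4.28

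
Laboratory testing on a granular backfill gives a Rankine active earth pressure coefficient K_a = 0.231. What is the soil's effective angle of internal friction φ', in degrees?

K_a = tan²(45° − φ/2) ⇒ 45° − φ/2 = arctan(√0.231) = 25.67°.
φ = 2(45° − 25.67°) = 38.66°.

38.7°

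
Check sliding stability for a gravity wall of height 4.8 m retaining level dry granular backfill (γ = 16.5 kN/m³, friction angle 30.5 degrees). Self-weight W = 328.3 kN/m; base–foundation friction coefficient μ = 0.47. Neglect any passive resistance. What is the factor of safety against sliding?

K_a = tan²(45° − 30.5°/2) = 0.3267.
P_a = ½K_aγH² = 0.5×0.3267×16.5×4.8² = 62.09 kN/m, acting at H/3 = 1.600 m above the base.
FS_sliding = μW / P_a = 0.47×328.3 / 62.09 = 2.485.

2.49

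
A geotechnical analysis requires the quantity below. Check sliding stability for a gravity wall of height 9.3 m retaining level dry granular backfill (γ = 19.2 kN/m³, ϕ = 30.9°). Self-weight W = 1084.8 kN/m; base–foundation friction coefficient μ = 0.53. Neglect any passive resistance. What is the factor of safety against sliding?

K_a = tan²(45° − 30.9°/2) = 0.3214.
P_a = ½K_aγH² = 0.5×0.3214×19.2×9.3² = 266.9 kN/m, acting at H/3 = 3.100 m above the base.
FS_sliding = μW / P_a = 0.53×1084.8 / 266.9 = 2.154.

2.15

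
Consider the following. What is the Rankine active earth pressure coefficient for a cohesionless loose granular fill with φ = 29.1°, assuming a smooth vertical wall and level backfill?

K_a = (1 − sin φ)/(1 + sin φ) = (1 − sin 29.1°)/(1 + sin 29.1°) = 0.3456.

0.346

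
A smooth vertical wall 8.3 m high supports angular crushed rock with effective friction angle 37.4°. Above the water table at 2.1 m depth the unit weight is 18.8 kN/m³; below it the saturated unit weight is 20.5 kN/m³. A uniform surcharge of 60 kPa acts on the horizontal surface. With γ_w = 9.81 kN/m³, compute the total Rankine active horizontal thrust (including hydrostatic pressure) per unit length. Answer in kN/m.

K_a = tan²(45° − φ/2) = 0.2443.
γ' = 20.5 − 9.81 = 10.69 kN/m³. h₂ = H − d_w = 6.2 m.
σ'_h: at surface K_a·q = 14.66; at WT K_a(q+γd_w) = 24.30; at base K_a(q+γd_w+γ'h₂) = 40.49 kPa.
P₁ = ½(14.66+24.30)×2.1 = 40.90; P₂ = ½(24.30+40.49)×6.2 = 200.8; P_w = ½γ_w h₂² = 188.5.
Total = 40.90+200.8+188.5 = 430.3 kN/m.

430 kN/m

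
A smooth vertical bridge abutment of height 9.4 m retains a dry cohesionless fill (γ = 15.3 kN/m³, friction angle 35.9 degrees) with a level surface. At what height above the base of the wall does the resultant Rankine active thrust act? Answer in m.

K_a = 0.2607.
The pressure distribution is triangular, so the resultant acts at H/3 above the base = 9.4/3 = 3.133 m.

3.13 m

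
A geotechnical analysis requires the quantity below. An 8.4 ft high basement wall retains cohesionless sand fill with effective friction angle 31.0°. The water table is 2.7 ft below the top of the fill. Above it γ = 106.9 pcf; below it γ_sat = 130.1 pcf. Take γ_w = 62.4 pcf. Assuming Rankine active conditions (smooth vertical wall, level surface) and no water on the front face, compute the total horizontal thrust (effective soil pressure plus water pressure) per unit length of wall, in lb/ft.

K_a = tan²(45° − φ/2) = 0.3201.
γ' = 130.1 − 62.4 = 67.70 pcf. Depth below WT = 5.7 ft.
σ'_h at WT = K_a γ d_w = 92.39 psf; at base = 92.39 + K_a γ' × 5.7 = 215.9 psf.
P₁ (0–2.7 ft) = ½×92.39×2.7 = 124.7. P₂ (2.7–8.4 ft) = ½(92.39+215.9)×5.7 = 878.7.
P_w = ½ γ_w h₂² = 0.5×62.4×5.7² = 1014. Total = 124.7+878.7+1014 = 2017 lb/ft.

2020 lb/ft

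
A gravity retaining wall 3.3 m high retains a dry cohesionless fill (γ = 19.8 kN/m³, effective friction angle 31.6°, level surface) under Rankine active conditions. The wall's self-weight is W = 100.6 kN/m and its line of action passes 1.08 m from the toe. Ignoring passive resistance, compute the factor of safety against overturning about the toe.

2.93

K_a = tan²(45° − 31.6°/2) = 0.3123.
P_a = ½K_aγH² = 0.5×0.3123×19.8×3.3² = 33.67 kN/m, acting at H/3 = 1.100 m above the base.
Overturning moment M_o = P_a × H/3 = 33.67 × 1.100 = 37.04.
Resisting moment M_r = W × 1.08 = 100.6 × 1.08 = 108.6.
FS_overturning = M_r/M_o = 108.6/37.04 = 2.933.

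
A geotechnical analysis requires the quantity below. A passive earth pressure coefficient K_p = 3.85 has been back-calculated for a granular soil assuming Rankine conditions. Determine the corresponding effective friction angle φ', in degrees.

K_p = (1+sin φ)/(1−sin φ) ⇒ sin φ = (K_p − 1)/(K_p + 1) = 0.5876.
φ = arcsin(0.5876) = 35.99°.

36.0°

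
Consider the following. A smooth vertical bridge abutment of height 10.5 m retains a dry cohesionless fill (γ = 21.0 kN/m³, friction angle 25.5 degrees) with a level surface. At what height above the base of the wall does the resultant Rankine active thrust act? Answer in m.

K_a = 0.3981.
The pressure distribution is triangular, so the resultant acts at H/3 above the base = 10.5/3 = 3.500 m.

3.50 m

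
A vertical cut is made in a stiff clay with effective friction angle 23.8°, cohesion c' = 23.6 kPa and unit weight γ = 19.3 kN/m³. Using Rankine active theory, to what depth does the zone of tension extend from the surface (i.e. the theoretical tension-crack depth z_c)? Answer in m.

3.75 m

K_a = tan²(45° − 23.8°/2) = 0.4250; √K_a = 0.6519.
The active pressure is zero where K_a γ z = 2c√K_a, so z_c = 2c/(γ√K_a) = 2×23.6/(19.3×0.6519) = 3.752 m.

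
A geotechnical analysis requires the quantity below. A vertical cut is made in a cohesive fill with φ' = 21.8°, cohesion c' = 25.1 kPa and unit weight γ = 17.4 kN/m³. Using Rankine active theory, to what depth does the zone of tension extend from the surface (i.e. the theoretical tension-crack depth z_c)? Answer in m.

K_a = tan²(45° − 21.8°/2) = 0.4584; √K_a = 0.6771.
The active pressure is zero where K_a γ z = 2c√K_a, so z_c = 2c/(γ√K_a) = 2×25.1/(17.4×0.6771) = 4.261 m.

4.26 m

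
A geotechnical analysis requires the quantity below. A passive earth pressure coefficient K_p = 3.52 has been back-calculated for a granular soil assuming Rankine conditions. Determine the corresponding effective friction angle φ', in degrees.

K_p = (1+sin φ)/(1−sin φ) ⇒ sin φ = (K_p − 1)/(K_p + 1) = 0.5575.
φ = arcsin(0.5575) = 33.88°.

33.9°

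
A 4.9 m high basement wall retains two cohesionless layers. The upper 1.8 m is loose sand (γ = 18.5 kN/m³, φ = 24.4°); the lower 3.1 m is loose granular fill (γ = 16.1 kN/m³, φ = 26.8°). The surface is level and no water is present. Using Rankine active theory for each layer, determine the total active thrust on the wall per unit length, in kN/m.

80.8 kN/m

K_a1 = tan²(45°−24.4°/2) = 0.4153; K_a2 = tan²(45°−26.8°/2) = 0.3785.
Layer 1: σ at base = K_a1 γ₁ h₁ = 13.83 kPa; P₁ = ½×13.83×1.8 = 12.45.
Layer 2: σ_v at top = γ₁h₁ = 33.30; σ_h top = K_a2×33.30 = 12.60; σ_h base = K_a2×(33.30+16.1×3.1) = 31.49.
P₂ = ½(12.60+31.49)×3.1 = 68.35. Total P_a = 12.45+68.35 = 80.80 kN/m.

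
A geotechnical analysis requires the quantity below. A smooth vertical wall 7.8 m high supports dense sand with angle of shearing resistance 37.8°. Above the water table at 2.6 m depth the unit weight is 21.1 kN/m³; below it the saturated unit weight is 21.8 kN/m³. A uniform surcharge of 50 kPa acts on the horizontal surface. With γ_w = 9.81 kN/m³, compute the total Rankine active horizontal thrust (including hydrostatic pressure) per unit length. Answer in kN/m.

K_a = tan²(45° − φ/2) = 0.2400.
γ' = 21.8 − 9.81 = 11.99 kN/m³. h₂ = H − d_w = 5.2 m.
σ'_h: at surface K_a·q = 12.00; at WT K_a(q+γd_w) = 25.17; at base K_a(q+γd_w+γ'h₂) = 40.13 kPa.
P₁ = ½(12.00+25.17)×2.6 = 48.32; P₂ = ½(25.17+40.13)×5.2 = 169.8; P_w = ½γ_w h₂² = 132.6.
Total = 48.32+169.8+132.6 = 350.7 kN/m.

351 kN/m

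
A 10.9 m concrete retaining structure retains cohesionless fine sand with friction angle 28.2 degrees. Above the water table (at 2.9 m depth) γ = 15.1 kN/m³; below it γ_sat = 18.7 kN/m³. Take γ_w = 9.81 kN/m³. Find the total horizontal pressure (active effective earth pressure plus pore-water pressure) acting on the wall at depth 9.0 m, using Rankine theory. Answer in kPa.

95.0 kPa

K_a = (1 − sin φ)/(1 + sin φ) = 0.3582.
γ' = 18.7 − 9.81 = 8.890 kN/m³.
Effective vertical stress at 9.0 m: σ'_v = 15.1×2.9 + 8.890×6.10 = 98.02 kPa.
σ'_h = K_a σ'_v = 0.3582 × 98.02 = 35.11 kPa; u = γ_w × 6.10 = 59.84 kPa.
Total σ_h = 35.11 + 59.84 = 94.95 kPa.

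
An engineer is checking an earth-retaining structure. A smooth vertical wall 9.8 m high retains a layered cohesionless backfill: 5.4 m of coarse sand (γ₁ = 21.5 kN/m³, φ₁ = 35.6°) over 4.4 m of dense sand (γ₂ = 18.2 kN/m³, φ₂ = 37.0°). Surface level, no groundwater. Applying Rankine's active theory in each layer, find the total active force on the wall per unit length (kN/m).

254 kN/m

K_a1 = tan²(45°−35.6°/2) = 0.2641; K_a2 = tan²(45°−37.0°/2) = 0.2486.
Layer 1: σ at base = K_a1 γ₁ h₁ = 30.66 kPa; P₁ = ½×30.66×5.4 = 82.80.
Layer 2: σ_v at top = γ₁h₁ = 116.1; σ_h top = K_a2×116.1 = 28.86; σ_h base = K_a2×(116.1+18.2×4.4) = 48.77.
P₂ = ½(28.86+48.77)×4.4 = 170.8. Total P_a = 82.80+170.8 = 253.6 kN/m.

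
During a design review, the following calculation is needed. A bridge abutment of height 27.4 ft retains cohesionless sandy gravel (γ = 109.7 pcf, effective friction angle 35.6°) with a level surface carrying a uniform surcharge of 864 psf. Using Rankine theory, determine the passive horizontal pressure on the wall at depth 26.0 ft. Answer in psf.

14100 psf

K_p = (1 + sin φ)/(1 − sin φ) = 3.786.
σ_v = γz + q = 109.7 × 26.0 + 864 = 3716 psf.
σ_h = K_p σ_v = 3.786 × 3716 = 14070 psf.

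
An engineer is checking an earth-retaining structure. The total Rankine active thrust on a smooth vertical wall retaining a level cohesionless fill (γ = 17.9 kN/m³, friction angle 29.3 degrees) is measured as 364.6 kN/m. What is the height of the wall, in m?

K_a = 0.3428. P_a = ½ K_a γ H² ⇒ H = √(2P_a/(K_a γ)).
H = √(2×364.6/(0.3428×17.9)) = 10.90 m.

10.9 m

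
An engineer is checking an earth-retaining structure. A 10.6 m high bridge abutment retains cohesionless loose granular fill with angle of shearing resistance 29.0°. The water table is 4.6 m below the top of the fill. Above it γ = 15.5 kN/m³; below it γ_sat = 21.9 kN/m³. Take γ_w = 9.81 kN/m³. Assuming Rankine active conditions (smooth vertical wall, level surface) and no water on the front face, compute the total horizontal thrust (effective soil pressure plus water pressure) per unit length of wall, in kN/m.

457 kN/m

K_a = tan²(45° − φ/2) = 0.3470.
γ' = 21.9 − 9.81 = 12.09 kN/m³. Depth below WT = 6.0 m.
σ'_h at WT = K_a γ d_w = 24.74 kPa; at base = 24.74 + K_a γ' × 6.0 = 49.91 kPa.
P₁ (0–4.6 m) = ½×24.74×4.6 = 56.90. P₂ (4.6–10.6 m) = ½(24.74+49.91)×6.0 = 223.9.
P_w = ½ γ_w h₂² = 0.5×9.81×6.0² = 176.6. Total = 56.90+223.9+176.6 = 457.4 kN/m.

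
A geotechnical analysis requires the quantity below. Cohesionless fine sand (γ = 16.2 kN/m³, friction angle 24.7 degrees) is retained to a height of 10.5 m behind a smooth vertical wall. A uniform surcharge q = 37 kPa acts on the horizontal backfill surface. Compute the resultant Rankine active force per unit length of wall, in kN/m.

K_a = tan²(45° − φ/2) = 0.4106.
Soil triangle: ½ K_a γ H² = 0.5×0.4106×16.2×10.5² = 366.6 kN/m.
Surcharge rectangle: K_a q H = 0.4106×37×10.5 = 159.5 kN/m.
Total = 366.6 + 159.5 = 526.2 kN/m.

526 kN/m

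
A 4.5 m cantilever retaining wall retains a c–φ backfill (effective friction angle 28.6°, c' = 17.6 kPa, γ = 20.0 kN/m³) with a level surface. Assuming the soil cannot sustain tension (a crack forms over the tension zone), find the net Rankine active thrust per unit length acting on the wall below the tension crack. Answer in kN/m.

K_a = 0.3525; √K_a = 0.5938.
Tension-crack depth z_c = 2c/(γ√K_a) = 2×17.6/(20.0×0.5938) = 2.964 m.
σ_a at base = K_a γ H − 2c√K_a = 0.3525×20.0×4.5 − 2×17.6×0.5938 = 10.83 kPa.
P_a = ½ × 10.83 × (H − z_c) = 0.5×10.83×1.536 = 8.316 kN/m.

8.32 kN/m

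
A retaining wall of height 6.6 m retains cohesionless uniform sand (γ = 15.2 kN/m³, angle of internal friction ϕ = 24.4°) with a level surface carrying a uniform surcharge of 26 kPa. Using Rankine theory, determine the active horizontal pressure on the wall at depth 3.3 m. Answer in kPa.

K_a = (1 − sin φ)/(1 + sin φ) = 0.4153.
σ_v = γz + q = 15.2 × 3.3 + 26 = 76.16 kPa.
σ_h = K_a σ_v = 0.4153 × 76.16 = 31.63 kPa.

31.6 kPa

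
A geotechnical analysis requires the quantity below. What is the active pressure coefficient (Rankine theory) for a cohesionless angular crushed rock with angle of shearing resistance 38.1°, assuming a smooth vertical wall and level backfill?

K_a = (1 − sin φ)/(1 + sin φ) = (1 − sin 38.1°)/(1 + sin 38.1°) = 0.2368.

0.237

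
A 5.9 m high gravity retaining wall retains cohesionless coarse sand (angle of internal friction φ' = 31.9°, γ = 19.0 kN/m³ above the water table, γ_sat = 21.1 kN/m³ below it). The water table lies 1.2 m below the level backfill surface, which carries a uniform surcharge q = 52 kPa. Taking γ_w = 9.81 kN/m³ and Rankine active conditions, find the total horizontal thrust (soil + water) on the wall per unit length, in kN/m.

279 kN/m

K_a = tan²(45° − φ/2) = 0.3085.
γ' = 21.1 − 9.81 = 11.29 kN/m³. h₂ = H − d_w = 4.7 m.
σ'_h: at surface K_a·q = 16.04; at WT K_a(q+γd_w) = 23.08; at base K_a(q+γd_w+γ'h₂) = 39.45 kPa.
P₁ = ½(16.04+23.08)×1.2 = 23.47; P₂ = ½(23.08+39.45)×4.7 = 146.9; P_w = ½γ_w h₂² = 108.4.
Total = 23.47+146.9+108.4 = 278.8 kN/m.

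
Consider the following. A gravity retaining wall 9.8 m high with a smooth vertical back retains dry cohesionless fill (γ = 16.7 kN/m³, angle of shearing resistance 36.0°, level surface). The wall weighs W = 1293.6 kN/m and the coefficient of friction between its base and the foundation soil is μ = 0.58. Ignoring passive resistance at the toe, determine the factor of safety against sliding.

3.60

K_a = tan²(45° − 36.0°/2) = 0.2596.
P_a = ½K_aγH² = 0.5×0.2596×16.7×9.8² = 208.2 kN/m, acting at H/3 = 3.267 m above the base.
FS_sliding = μW / P_a = 0.58×1293.6 / 208.2 = 3.604.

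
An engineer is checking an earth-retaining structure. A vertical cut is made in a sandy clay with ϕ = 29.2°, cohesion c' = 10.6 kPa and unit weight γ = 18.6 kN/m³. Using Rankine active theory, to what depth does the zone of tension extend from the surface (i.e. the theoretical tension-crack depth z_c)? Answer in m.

K_a = tan²(45° − 29.2°/2) = 0.3442; √K_a = 0.5867.
The active pressure is zero where K_a γ z = 2c√K_a, so z_c = 2c/(γ√K_a) = 2×10.6/(18.6×0.5867) = 1.943 m.

1.94 m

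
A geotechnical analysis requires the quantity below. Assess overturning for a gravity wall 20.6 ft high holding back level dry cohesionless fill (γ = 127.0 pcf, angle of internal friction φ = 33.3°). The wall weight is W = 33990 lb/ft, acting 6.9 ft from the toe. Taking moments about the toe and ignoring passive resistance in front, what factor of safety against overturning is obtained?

4.35

K_a = tan²(45° − 33.3°/2) = 0.2911.
P_a = ½K_aγH² = 0.5×0.2911×127.0×20.6² = 7845 lb/ft, acting at H/3 = 6.867 ft above the base.
Overturning moment M_o = P_a × H/3 = 7845 × 6.867 = 53870.
Resisting moment M_r = W × 6.9 = 33990 × 6.9 = 234500.
FS_overturning = M_r/M_o = 234500/53870 = 4.354.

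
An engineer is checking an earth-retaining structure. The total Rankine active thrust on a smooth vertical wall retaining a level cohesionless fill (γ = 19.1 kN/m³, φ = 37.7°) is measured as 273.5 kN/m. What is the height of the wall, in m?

K_a = 0.2411. P_a = ½ K_a γ H² ⇒ H = √(2P_a/(K_a γ)).
H = √(2×273.5/(0.2411×19.1)) = 10.90 m.

10.9 m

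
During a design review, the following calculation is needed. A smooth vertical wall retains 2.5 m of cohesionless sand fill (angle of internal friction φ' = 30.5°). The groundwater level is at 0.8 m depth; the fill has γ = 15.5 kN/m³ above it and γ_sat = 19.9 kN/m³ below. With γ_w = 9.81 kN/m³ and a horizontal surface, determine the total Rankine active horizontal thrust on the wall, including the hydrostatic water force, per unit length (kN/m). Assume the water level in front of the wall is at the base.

K_a = tan²(45° − φ/2) = 0.3267.
γ' = 19.9 − 9.81 = 10.09 kN/m³. Depth below WT = 1.7 m.
σ'_h at WT = K_a γ d_w = 4.051 kPa; at base = 4.051 + K_a γ' × 1.7 = 9.654 kPa.
P₁ (0–0.8 m) = ½×4.051×0.8 = 1.620. P₂ (0.8–2.5 m) = ½(4.051+9.654)×1.7 = 11.65.
P_w = ½ γ_w h₂² = 0.5×9.81×1.7² = 14.18. Total = 1.620+11.65+14.18 = 27.44 kN/m.

27.4 kN/m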